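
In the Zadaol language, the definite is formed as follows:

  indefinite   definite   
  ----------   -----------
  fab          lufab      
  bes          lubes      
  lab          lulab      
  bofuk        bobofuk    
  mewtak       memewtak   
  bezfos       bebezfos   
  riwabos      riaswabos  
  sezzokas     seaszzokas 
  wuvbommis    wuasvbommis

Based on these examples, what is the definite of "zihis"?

zizihis

bes and bezfos both end in -s yet inflect differently (lubes, bebezfos), so the final letter is not what conditions the rule; the number of vowels is.
"zihis" has 2 vowels. The stems with 2 vowels (bofuk → bobofuk, mewtak → memewtak, bezfos → bebezfos) repeat the first consonant+vowel as a prefix.
So zihis → zizihis.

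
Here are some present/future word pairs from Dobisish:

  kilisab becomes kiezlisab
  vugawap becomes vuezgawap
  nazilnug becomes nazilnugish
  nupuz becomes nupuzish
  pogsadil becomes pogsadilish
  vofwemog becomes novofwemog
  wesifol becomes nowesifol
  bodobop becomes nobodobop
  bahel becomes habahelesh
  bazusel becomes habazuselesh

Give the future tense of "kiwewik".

nazilnug and vofwemog both end in -g yet inflect differently (nazilnugish, novofwemog), so the final letter is not what conditions the rule; the last vowel is.
"kiwewik" has last vowel 'i'. The one such stem in the data (pogsadil → pogsadilish) adds -ish, so the same rule applies.
The other patterns: stems whose last vowel is 'a' insert -ez- after the first vowel; stems whose last vowel is 'o' add the prefix no-; stems whose last vowel is 'e' add ha- … -esh around the stem.
So kiwewik → kiwewikish.

kiwewikish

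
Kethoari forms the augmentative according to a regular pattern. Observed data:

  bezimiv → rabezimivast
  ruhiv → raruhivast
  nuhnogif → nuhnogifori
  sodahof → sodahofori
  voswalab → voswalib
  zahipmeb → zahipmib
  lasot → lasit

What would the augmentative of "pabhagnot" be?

pabhagnit

bezimiv and nuhnogif both have last vowel 'i' yet inflect differently (rabezimivast, nuhnogifori), so the last vowel is not what conditions the rule; the final letter is.
"pabhagnot" ends in -t. The one such stem in the data (lasot → lasit) changes the last vowel to 'i' (as do voswalab, zahipmeb), so the same rule applies.
So pabhagnot → pabhagnit.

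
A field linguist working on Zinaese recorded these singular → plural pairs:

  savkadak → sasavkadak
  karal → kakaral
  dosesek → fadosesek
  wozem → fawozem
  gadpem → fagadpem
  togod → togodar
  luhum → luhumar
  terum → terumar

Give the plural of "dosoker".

fadosoker

savkadak and dosesek both end in -k yet inflect differently (sasavkadak, fadosesek), so the final letter is not what conditions the rule; the last vowel is.
"dosoker" has last vowel 'e'. The stems whose last vowel is 'e' (dosesek → fadosesek, wozem → fawozem, gadpem → fagadpem) add the prefix fa-.
So dosoker → fadosoker.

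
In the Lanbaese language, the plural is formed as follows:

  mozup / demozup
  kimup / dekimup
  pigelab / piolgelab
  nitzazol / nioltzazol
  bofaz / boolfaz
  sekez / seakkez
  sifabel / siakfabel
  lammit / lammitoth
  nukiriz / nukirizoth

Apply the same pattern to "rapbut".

derapbut

bofaz and sekez both end in -z yet inflect differently (boolfaz, seakkez), so the final letter is not what conditions the rule; the last vowel is.
"rapbut" has last vowel 'u'. The stems whose last vowel is 'u' (mozup → demozup, kimup → dekimup) add the prefix de-.
The other patterns: stems whose last vowel is 'a' or 'o' insert -ol- after the first vowel; stems whose last vowel is 'e' insert -ak- after the first vowel; stems whose last vowel is 'i' add -oth.
So rapbut → derapbut.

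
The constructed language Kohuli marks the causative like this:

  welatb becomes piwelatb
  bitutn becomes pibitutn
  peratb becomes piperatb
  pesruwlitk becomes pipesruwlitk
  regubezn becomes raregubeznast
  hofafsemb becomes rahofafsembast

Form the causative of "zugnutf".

pizugnutf

"zugnutf" has second-to-last letter 't'. The stems whose second-to-last letter is 't' (welatb → piwelatb, bitutn → pibitutn, peratb → piperatb) add the prefix pi-.
The other pattern: stems whose second-to-last letter is 'm' or 'z' add ra- … -ast around the stem.
So zugnutf → pizugnutf.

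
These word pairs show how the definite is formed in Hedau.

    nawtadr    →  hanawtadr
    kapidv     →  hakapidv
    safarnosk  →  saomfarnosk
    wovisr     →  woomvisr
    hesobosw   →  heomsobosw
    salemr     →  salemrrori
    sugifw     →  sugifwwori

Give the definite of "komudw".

hakomudw

"komudw" has second-to-last letter 'd'. The stems whose second-to-last letter is 'd' (nawtadr → hanawtadr, kapidv → hakapidv) add the prefix ha-.
The other patterns: stems whose second-to-last letter is 's' insert -om- after the first vowel; stems whose second-to-last letter is 'f' or 'm' double the final consonant and add -ori.
So komudw → hakomudw.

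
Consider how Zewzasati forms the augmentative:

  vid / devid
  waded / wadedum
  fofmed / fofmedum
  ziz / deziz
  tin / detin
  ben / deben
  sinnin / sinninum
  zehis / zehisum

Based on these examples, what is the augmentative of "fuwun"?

vid and fofmed both end in -d yet inflect differently (devid, fofmedum), so the final letter is not what conditions the rule; the number of vowels is.
"fuwun" has 2 vowels. The stems with 2 vowels (fofmed → fofmedum, zehis → zehisum, sinnin → sinninum) add -um.
The other pattern: stems with 1 vowel add the prefix de-.
So fuwun → fuwunum.

fuwunum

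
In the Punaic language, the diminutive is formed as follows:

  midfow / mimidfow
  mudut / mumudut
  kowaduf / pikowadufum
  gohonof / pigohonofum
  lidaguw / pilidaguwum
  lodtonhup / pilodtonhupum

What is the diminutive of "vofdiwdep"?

midfow and lidaguw both end in -w yet inflect differently (mimidfow, pilidaguwum), so the final letter is not what conditions the rule; the number of vowels is.
"vofdiwdep" has 3 vowels. The stems with 3 vowels (kowaduf → pikowadufum, gohonof → pigohonofum, lidaguw → pilidaguwum) add pi- … -um around the stem.
The other pattern: stems with 2 vowels repeat the first consonant+vowel as a prefix.
So vofdiwdep → pivofdiwdepum.

pivofdiwdepum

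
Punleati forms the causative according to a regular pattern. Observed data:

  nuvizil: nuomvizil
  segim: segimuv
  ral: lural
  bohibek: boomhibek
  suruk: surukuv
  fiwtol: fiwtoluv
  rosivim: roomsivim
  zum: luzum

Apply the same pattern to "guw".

ral and fiwtol both end in -l yet inflect differently (lural, fiwtoluv), so the final letter is not what conditions the rule; the number of vowels is.
"guw" has 1 vowel. The stems with 1 vowel (ral → lural, zum → luzum) add the prefix lu-.
So guw → luguw.

luguw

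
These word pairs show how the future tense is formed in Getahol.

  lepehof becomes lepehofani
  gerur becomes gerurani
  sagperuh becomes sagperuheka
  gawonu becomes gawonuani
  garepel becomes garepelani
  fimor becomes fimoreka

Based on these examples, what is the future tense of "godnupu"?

gerur and fimor both end in -r yet inflect differently (gerurani, fimoreka), so the final letter is not what conditions the rule; the first letter is.
"godnupu" begins with g-. The stems beginning with g- (gawonu → gawonuani, garepel → garepelani, gerur → gerurani) add -ani.
The other pattern: stems beginning with f- or s- add -eka.
So godnupu → godnupuani.

godnupuani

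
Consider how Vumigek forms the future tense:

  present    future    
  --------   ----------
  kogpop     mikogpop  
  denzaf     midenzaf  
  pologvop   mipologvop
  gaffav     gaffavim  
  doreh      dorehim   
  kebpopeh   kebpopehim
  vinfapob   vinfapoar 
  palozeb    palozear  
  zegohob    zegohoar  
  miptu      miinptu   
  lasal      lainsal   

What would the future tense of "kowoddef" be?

"kowoddef" ends in -f. The one such stem in the data (denzaf → midenzaf) adds the prefix mi-, so the same rule applies.
The other patterns: stems ending in -h or -v add -im; stems ending in -b drop the final letter and add -ar; stems ending in -l or -u insert -in- after the first vowel.
So kowoddef → mikowoddef.

mikowoddef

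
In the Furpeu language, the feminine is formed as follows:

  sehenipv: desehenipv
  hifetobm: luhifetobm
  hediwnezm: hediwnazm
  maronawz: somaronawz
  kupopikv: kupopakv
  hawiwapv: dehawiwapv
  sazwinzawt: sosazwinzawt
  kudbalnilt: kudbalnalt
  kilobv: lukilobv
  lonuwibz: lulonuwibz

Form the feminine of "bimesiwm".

maronawz and lonuwibz both end in -z yet inflect differently (somaronawz, lulonuwibz), so the final letter is not what conditions the rule; the second-to-last letter is.
"bimesiwm" has second-to-last letter 'w'. The stems whose second-to-last letter is 'w' (maronawz → somaronawz, sazwinzawt → sosazwinzawt) add the prefix so-.
The other patterns: stems whose second-to-last letter is 'p' add the prefix de-; stems whose second-to-last letter is 'b' add the prefix lu-; stems whose second-to-last letter is 'k', 'l' or 'z' change the last vowel to 'a'.
So bimesiwm → sobimesiwm.

sobimesiwm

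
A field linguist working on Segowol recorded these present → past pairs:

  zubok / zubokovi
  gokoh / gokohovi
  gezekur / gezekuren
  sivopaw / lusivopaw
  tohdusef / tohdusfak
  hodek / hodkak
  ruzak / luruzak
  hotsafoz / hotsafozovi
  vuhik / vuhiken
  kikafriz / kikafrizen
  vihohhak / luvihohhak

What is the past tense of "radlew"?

radlwak

hodek and vuhik both end in -k yet inflect differently (hodkak, vuhiken), so the final letter is not what conditions the rule; the last vowel is.
"radlew" has last vowel 'e'. The stems whose last vowel is 'e' (tohdusef → tohdusfak, hodek → hodkak) delete the last vowel and add -ak.
The other patterns: stems whose last vowel is 'i' or 'u' add -en; stems whose last vowel is 'a' add the prefix lu-; stems whose last vowel is 'o' add -ovi.
So radlew → radlwak.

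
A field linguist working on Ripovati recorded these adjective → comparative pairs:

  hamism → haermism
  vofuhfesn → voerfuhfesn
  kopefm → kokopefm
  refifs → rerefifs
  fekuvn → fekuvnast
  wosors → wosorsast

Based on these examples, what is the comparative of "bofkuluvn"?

bofkuluvnast

hamism and kopefm both end in -m yet inflect differently (haermism, kokopefm), so the final letter is not what conditions the rule; the second-to-last letter is.
"bofkuluvn" has second-to-last letter 'v'. The one such stem in the data (fekuvn → fekuvnast) adds -ast, so the same rule applies.
The other patterns: stems whose second-to-last letter is 's' insert -er- after the first vowel; stems whose second-to-last letter is 'f' repeat the first consonant+vowel as a prefix.
So bofkuluvn → bofkuluvnast.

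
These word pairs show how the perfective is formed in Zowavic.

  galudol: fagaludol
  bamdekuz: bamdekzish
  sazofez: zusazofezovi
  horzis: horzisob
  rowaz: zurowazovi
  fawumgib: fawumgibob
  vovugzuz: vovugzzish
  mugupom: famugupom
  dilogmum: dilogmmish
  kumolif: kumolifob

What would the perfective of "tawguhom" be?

"tawguhom" has last vowel 'o'. The stems whose last vowel is 'o' (mugupom → famugupom, galudol → fagaludol) add the prefix fa-.
The other patterns: stems whose last vowel is 'u' delete the last vowel and add -ish; stems whose last vowel is 'i' add -ob; stems whose last vowel is 'a' or 'e' add zu- … -ovi around the stem.
So tawguhom → fatawguhom.

fatawguhom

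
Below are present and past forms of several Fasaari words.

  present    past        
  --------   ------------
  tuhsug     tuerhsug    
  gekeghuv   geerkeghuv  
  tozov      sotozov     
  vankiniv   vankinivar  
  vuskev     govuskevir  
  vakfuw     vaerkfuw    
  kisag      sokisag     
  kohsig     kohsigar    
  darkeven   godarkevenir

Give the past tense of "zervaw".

sozervaw

kisag and kohsig both end in -g yet inflect differently (sokisag, kohsigar), so the final letter is not what conditions the rule; the last vowel is.
"zervaw" has last vowel 'a'. The one such stem in the data (kisag → sokisag) adds the prefix so-, so the same rule applies.
The other patterns: stems whose last vowel is 'i' add -ar; stems whose last vowel is 'e' add go- … -ir around the stem; stems whose last vowel is 'u' insert -er- after the first vowel.
So zervaw → sozervaw.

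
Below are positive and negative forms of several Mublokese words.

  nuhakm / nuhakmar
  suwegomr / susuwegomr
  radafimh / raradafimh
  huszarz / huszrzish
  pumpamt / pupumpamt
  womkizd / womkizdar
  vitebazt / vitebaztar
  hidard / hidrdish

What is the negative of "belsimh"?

bebelsimh

hidard and womkizd both end in -d yet inflect differently (hidrdish, womkizdar), so the final letter is not what conditions the rule; the second-to-last letter is.
"belsimh" has second-to-last letter 'm'. The stems whose second-to-last letter is 'm' (radafimh → raradafimh, suwegomr → susuwegomr, pumpamt → pupumpamt) repeat the first consonant+vowel as a prefix.
So belsimh → bebelsimh.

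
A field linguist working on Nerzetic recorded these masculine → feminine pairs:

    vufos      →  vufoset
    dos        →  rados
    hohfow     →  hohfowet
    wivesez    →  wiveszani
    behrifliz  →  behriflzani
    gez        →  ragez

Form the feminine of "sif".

rasif

"sif" has 1 vowel. The stems with 1 vowel (dos → rados, gez → ragez) add the prefix ra-.
So sif → rasif.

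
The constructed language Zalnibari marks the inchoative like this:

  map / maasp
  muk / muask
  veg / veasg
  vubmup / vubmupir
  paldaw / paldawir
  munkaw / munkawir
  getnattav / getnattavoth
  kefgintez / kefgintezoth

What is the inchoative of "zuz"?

zuasz

map and vubmup both end in -p yet inflect differently (maasp, vubmupir), so the final letter is not what conditions the rule; the number of vowels is.
"zuz" has 1 vowel. The stems with 1 vowel (map → maasp, muk → muask, veg → veasg) insert -as- after the first vowel.
So zuz → zuasz.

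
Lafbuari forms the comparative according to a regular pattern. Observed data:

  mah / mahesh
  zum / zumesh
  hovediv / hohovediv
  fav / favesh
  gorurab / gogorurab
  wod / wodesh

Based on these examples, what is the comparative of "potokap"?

fav and hovediv both end in -v yet inflect differently (favesh, hohovediv), so the final letter is not what conditions the rule; the number of vowels is.
"potokap" has 3 vowels. The stems with 3 vowels (gorurab → gogorurab, hovediv → hohovediv) repeat the first consonant+vowel as a prefix.
The other pattern: stems with 1 vowel add -esh.
So potokap → popotokap.

popotokap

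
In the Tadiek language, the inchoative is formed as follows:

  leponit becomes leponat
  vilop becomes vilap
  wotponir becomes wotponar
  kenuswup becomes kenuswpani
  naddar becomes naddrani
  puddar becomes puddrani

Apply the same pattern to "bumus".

kenuswup and vilop both end in -p yet inflect differently (kenuswpani, vilap), so the final letter is not what conditions the rule; the last vowel is.
"bumus" has last vowel 'u'. The one such stem in the data (kenuswup → kenuswpani) deletes the last vowel and adds -ani (as do naddar, puddar), so the same rule applies.
So bumus → bumsani.

bumsani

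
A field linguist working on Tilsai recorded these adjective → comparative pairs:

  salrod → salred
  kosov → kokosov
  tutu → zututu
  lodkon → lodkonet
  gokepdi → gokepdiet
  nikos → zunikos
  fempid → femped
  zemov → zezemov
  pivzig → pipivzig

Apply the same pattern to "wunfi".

pivzig and fempid both have last vowel 'i' yet inflect differently (pipivzig, femped), so the last vowel is not what conditions the rule; the final letter is.
"wunfi" ends in -i. The one such stem in the data (gokepdi → gokepdiet) adds -et, so the same rule applies.
So wunfi → wunfiet.

wunfiet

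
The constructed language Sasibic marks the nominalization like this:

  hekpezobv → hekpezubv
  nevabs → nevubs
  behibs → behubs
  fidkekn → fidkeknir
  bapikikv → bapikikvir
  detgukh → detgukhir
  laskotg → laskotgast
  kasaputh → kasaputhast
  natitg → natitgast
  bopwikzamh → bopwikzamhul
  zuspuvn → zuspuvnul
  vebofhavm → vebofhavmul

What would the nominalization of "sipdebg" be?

hekpezobv and bapikikv both end in -v yet inflect differently (hekpezubv, bapikikvir), so the final letter is not what conditions the rule; the second-to-last letter is.
"sipdebg" has second-to-last letter 'b'. The stems whose second-to-last letter is 'b' (hekpezobv → hekpezubv, nevabs → nevubs, behibs → behubs) change the last vowel to 'u'.
The other patterns: stems whose second-to-last letter is 'k' add -ir; stems whose second-to-last letter is 't' add -ast; stems whose second-to-last letter is 'm' or 'v' add -ul.
So sipdebg → sipdubg.

sipdubg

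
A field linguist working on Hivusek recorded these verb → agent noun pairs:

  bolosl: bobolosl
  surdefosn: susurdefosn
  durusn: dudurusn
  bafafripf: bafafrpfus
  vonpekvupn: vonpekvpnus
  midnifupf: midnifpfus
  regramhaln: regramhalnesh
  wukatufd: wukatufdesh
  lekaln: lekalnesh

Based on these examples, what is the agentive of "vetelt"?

veteltesh

surdefosn and vonpekvupn both end in -n yet inflect differently (susurdefosn, vonpekvpnus), so the final letter is not what conditions the rule; the second-to-last letter is.
"vetelt" has second-to-last letter 'l'. The stems whose second-to-last letter is 'l' (regramhaln → regramhalnesh, lekaln → lekalnesh) add -esh.
The other patterns: stems whose second-to-last letter is 's' repeat the first consonant+vowel as a prefix; stems whose second-to-last letter is 'p' delete the last vowel and add -us.
So vetelt → veteltesh.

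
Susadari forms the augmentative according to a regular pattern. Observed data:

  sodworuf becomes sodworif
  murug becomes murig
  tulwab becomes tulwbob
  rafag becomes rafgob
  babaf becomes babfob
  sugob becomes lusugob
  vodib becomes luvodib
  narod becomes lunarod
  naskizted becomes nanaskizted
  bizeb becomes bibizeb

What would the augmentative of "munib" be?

lumunib

murug and rafag both end in -g yet inflect differently (murig, rafgob), so the final letter is not what conditions the rule; the last vowel is.
"munib" has last vowel 'i'. The one such stem in the data (vodib → luvodib) adds the prefix lu-, so the same rule applies.
The other patterns: stems whose last vowel is 'u' change the last vowel to 'i'; stems whose last vowel is 'a' delete the last vowel and add -ob; stems whose last vowel is 'e' repeat the first consonant+vowel as a prefix.
So munib → lumunib.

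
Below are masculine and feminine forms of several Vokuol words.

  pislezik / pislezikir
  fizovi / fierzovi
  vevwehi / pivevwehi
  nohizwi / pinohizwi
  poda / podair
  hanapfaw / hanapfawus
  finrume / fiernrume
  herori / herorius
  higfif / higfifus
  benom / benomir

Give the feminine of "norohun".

herori and nohizwi both end in -i yet inflect differently (herorius, pinohizwi), so the final letter is not what conditions the rule; the first letter is.
"norohun" begins with n-. The one such stem in the data (nohizwi → pinohizwi) adds the prefix pi-, so the same rule applies.
The other patterns: stems beginning with h- add -us; stems beginning with f- insert -er- after the first vowel; stems beginning with b- or p- add -ir.
So norohun → pinorohun.

pinorohun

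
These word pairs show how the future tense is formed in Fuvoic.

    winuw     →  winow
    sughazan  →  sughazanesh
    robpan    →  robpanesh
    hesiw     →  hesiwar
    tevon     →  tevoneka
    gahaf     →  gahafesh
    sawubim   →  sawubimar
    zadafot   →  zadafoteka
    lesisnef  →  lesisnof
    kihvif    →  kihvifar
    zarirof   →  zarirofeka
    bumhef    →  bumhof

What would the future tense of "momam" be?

momamesh

"momam" has last vowel 'a'. The stems whose last vowel is 'a' (gahaf → gahafesh, robpan → robpanesh, sughazan → sughazanesh) add -esh.
The other patterns: stems whose last vowel is 'e' or 'u' change the last vowel to 'o'; stems whose last vowel is 'o' add -eka; stems whose last vowel is 'i' add -ar.
So momam → momamesh.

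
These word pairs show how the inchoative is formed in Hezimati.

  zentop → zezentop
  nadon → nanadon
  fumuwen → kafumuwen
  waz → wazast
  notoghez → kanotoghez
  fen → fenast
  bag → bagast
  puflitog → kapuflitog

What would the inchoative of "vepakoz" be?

"vepakoz" has 3 vowels. The stems with 3 vowels (notoghez → kanotoghez, fumuwen → kafumuwen, puflitog → kapuflitog) add the prefix ka-.
The other patterns: stems with 1 vowel add -ast; stems with 2 vowels repeat the first consonant+vowel as a prefix.
So vepakoz → kavepakoz.

kavepakoz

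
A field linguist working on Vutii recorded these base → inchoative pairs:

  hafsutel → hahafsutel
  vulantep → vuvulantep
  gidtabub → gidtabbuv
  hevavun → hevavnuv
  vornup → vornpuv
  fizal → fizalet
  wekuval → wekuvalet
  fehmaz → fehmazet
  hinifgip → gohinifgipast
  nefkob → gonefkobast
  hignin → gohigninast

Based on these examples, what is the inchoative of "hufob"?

"hufob" has last vowel 'o'. The one such stem in the data (nefkob → gonefkobast) adds go- … -ast around the stem, so the same rule applies.
So hufob → gohufobast.

gohufobast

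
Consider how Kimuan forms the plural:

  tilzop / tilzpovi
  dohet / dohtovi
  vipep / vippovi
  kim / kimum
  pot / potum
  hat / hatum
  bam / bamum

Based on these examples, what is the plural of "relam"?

"relam" has 2 vowels. The stems with 2 vowels (vipep → vippovi, dohet → dohtovi, tilzop → tilzpovi) delete the last vowel and add -ovi.
The other pattern: stems with 1 vowel add -um.
So relam → relmovi.

relmovi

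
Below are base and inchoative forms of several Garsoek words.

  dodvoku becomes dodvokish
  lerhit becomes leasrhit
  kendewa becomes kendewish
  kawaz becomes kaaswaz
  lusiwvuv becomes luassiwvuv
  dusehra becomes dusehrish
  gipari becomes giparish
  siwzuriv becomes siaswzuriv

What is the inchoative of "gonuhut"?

goasnuhut

"gonuhut" ends in a consonant. The stems ending in a consonant (kawaz → kaaswaz, lerhit → leasrhit, siwzuriv → siaswzuriv) insert -as- after the first vowel.
The other pattern: stems ending in a vowel drop the final letter and add -ish.
So gonuhut → goasnuhut.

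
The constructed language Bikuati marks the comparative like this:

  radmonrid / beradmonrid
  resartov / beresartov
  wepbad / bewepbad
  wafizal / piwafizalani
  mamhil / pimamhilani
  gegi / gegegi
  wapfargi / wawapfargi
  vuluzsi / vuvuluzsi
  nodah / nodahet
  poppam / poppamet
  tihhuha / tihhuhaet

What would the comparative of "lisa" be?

"lisa" ends in -a. The one such stem in the data (tihhuha → tihhuhaet) adds -et, so the same rule applies.
The other patterns: stems ending in -d or -v add the prefix be-; stems ending in -l add pi- … -ani around the stem; stems ending in -i repeat the first consonant+vowel as a prefix.
So lisa → lisaet.

lisaet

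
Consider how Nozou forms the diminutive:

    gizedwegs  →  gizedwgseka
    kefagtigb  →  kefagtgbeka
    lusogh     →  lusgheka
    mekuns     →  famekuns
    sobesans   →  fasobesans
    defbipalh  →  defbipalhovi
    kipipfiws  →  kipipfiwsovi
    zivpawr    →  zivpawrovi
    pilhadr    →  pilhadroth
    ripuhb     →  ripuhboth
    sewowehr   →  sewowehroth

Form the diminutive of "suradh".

gizedwegs and mekuns both end in -s yet inflect differently (gizedwgseka, famekuns), so the final letter is not what conditions the rule; the second-to-last letter is.
"suradh" has second-to-last letter 'd'. The one such stem in the data (pilhadr → pilhadroth) adds -oth, so the same rule applies.
So suradh → suradhoth.

suradhoth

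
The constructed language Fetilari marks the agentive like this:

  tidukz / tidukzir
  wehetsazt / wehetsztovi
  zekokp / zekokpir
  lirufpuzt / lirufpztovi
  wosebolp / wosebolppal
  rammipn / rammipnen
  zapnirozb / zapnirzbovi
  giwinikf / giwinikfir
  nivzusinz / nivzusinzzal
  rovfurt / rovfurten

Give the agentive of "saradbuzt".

wehetsazt and rovfurt both end in -t yet inflect differently (wehetsztovi, rovfurten), so the final letter is not what conditions the rule; the second-to-last letter is.
"saradbuzt" has second-to-last letter 'z'. The stems whose second-to-last letter is 'z' (wehetsazt → wehetsztovi, zapnirozb → zapnirzbovi, lirufpuzt → lirufpztovi) delete the last vowel and add -ovi.
The other patterns: stems whose second-to-last letter is 'k' add -ir; stems whose second-to-last letter is 'p' or 'r' add -en; stems whose second-to-last letter is 'l' or 'n' double the final consonant and add -al.
So saradbuzt → saradbztovi.

saradbztovi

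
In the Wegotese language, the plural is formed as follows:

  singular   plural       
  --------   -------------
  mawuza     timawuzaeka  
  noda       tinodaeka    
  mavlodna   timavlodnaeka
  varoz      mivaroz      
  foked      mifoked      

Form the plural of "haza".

noda and varoz both have 2 vowels yet inflect differently (tinodaeka, mivaroz), so the number of vowels is not what conditions the rule; the final letter is.
"haza" ends in -a. The stems ending in -a (mawuza → timawuzaeka, noda → tinodaeka, mavlodna → timavlodnaeka) add ti- … -eka around the stem.
The other pattern: stems ending in -d or -z add the prefix mi-.
So haza → tihazaeka.

tihazaeka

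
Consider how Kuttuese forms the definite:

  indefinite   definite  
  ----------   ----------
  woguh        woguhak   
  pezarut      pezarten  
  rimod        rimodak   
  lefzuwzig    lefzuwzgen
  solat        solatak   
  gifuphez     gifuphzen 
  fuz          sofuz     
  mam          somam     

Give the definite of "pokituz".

pokitzen

fuz and gifuphez both end in -z yet inflect differently (sofuz, gifuphzen), so the final letter is not what conditions the rule; the number of vowels is.
"pokituz" has 3 vowels. The stems with 3 vowels (gifuphez → gifuphzen, lefzuwzig → lefzuwzgen, pezarut → pezarten) delete the last vowel and add -en.
So pokituz → pokitzen.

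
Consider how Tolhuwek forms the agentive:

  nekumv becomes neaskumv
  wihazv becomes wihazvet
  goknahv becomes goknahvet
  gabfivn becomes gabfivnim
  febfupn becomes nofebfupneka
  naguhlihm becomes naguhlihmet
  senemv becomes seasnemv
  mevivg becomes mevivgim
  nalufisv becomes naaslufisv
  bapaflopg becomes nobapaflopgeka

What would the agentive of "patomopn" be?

febfupn and gabfivn both end in -n yet inflect differently (nofebfupneka, gabfivnim), so the final letter is not what conditions the rule; the second-to-last letter is.
"patomopn" has second-to-last letter 'p'. The stems whose second-to-last letter is 'p' (febfupn → nofebfupneka, bapaflopg → nobapaflopgeka) add no- … -eka around the stem.
The other patterns: stems whose second-to-last letter is 'm' or 's' insert -as- after the first vowel; stems whose second-to-last letter is 'v' add -im; stems whose second-to-last letter is 'h' or 'z' add -et.
So patomopn → nopatomopneka.

nopatomopneka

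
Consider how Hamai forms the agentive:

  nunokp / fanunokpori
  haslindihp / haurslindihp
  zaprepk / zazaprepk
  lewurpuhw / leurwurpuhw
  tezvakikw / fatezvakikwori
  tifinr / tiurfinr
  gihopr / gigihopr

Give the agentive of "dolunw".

dourlunw

"dolunw" has second-to-last letter 'n'. The one such stem in the data (tifinr → tiurfinr) inserts -ur- after the first vowel (as do haslindihp, lewurpuhw), so the same rule applies.
So dolunw → dourlunw.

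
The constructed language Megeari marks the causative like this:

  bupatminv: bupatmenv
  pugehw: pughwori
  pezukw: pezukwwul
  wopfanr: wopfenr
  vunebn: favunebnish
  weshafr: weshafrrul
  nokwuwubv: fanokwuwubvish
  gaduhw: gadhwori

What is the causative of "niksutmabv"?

bupatminv and nokwuwubv both end in -v yet inflect differently (bupatmenv, fanokwuwubvish), so the final letter is not what conditions the rule; the second-to-last letter is.
"niksutmabv" has second-to-last letter 'b'. The stems whose second-to-last letter is 'b' (nokwuwubv → fanokwuwubvish, vunebn → favunebnish) add fa- … -ish around the stem.
The other patterns: stems whose second-to-last letter is 'n' change the last vowel to 'e'; stems whose second-to-last letter is 'h' delete the last vowel and add -ori; stems whose second-to-last letter is 'f' or 'k' double the final consonant and add -ul.
So niksutmabv → faniksutmabvish.

faniksutmabvish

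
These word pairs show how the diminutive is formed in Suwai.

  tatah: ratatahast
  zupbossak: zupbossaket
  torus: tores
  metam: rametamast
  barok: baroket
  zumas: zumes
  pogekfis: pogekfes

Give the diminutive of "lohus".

lohes

zumas and tatah both have last vowel 'a' yet inflect differently (zumes, ratatahast), so the last vowel is not what conditions the rule; the final letter is.
"lohus" ends in -s. The stems ending in -s (pogekfis → pogekfes, zumas → zumes, torus → tores) change the last vowel to 'e'.
The other patterns: stems ending in -h or -m add ra- … -ast around the stem; stems ending in -k add -et.
So lohus → lohes.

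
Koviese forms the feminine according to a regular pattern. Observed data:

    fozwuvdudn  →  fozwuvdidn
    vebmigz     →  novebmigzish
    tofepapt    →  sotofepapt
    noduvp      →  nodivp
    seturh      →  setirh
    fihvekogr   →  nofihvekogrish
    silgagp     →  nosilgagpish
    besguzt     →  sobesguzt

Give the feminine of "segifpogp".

nosegifpogpish

"segifpogp" has second-to-last letter 'g'. The stems whose second-to-last letter is 'g' (fihvekogr → nofihvekogrish, silgagp → nosilgagpish, vebmigz → novebmigzish) add no- … -ish around the stem.
The other patterns: stems whose second-to-last letter is 'p' or 'z' add the prefix so-; stems whose second-to-last letter is 'd', 'r' or 'v' change the last vowel to 'i'.
So segifpogp → nosegifpogpish.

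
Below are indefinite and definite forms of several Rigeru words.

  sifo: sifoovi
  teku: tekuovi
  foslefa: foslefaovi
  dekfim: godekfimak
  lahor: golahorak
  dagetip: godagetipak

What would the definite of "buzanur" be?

gobuzanurak

sifo and lahor both have last vowel 'o' yet inflect differently (sifoovi, golahorak), so the last vowel is not what conditions the rule; whether the stem ends in a vowel or a consonant is.
"buzanur" ends in a consonant. The stems ending in a consonant (dekfim → godekfimak, lahor → golahorak, dagetip → godagetipak) add go- … -ak around the stem.
The other pattern: stems ending in a vowel add -ovi.
So buzanur → gobuzanurak.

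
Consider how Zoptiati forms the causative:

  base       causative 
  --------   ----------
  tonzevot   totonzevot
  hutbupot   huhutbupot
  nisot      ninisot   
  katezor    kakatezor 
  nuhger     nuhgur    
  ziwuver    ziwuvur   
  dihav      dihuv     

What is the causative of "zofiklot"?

katezor and nuhger both end in -r yet inflect differently (kakatezor, nuhgur), so the final letter is not what conditions the rule; the last vowel is.
"zofiklot" has last vowel 'o'. The stems whose last vowel is 'o' (tonzevot → totonzevot, hutbupot → huhutbupot, nisot → ninisot) repeat the first consonant+vowel as a prefix.
So zofiklot → zozofiklot.

zozofiklot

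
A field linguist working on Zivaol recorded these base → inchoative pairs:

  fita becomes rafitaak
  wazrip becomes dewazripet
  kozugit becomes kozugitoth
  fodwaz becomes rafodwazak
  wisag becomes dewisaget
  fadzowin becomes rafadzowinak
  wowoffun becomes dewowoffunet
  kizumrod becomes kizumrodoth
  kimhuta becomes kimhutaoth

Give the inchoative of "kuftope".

"kuftope" begins with k-. The stems beginning with k- (kimhuta → kimhutaoth, kizumrod → kizumrodoth, kozugit → kozugitoth) add -oth.
So kuftope → kuftopeoth.

kuftopeoth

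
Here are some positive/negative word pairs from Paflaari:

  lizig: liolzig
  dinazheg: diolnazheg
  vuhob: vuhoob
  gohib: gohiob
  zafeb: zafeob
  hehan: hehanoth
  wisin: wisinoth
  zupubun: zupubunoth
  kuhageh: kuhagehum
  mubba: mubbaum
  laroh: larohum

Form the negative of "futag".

fuoltag

lizig and gohib both have last vowel 'i' yet inflect differently (liolzig, gohiob), so the last vowel is not what conditions the rule; the final letter is.
"futag" ends in -g. The stems ending in -g (lizig → liolzig, dinazheg → diolnazheg) insert -ol- after the first vowel.
So futag → fuoltag.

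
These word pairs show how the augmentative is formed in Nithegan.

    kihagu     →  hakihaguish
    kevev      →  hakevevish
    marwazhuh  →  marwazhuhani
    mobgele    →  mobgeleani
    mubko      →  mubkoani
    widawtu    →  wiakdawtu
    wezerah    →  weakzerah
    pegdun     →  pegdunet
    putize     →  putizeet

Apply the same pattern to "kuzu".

kihagu and widawtu both end in -u yet inflect differently (hakihaguish, wiakdawtu), so the final letter is not what conditions the rule; the first letter is.
"kuzu" begins with k-. The stems beginning with k- (kihagu → hakihaguish, kevev → hakevevish) add ha- … -ish around the stem.
The other patterns: stems beginning with m- add -ani; stems beginning with w- insert -ak- after the first vowel; stems beginning with p- add -et.
So kuzu → hakuzuish.

hakuzuish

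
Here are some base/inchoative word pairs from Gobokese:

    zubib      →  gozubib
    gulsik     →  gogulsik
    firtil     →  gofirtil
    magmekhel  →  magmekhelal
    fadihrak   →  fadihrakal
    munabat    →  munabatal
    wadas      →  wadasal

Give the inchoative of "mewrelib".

firtil and magmekhel both end in -l yet inflect differently (gofirtil, magmekhelal), so the final letter is not what conditions the rule; the last vowel is.
"mewrelib" has last vowel 'i'. The stems whose last vowel is 'i' (zubib → gozubib, gulsik → gogulsik, firtil → gofirtil) add the prefix go-.
The other pattern: stems whose last vowel is 'a' or 'e' add -al.
So mewrelib → gomewrelib.

gomewrelib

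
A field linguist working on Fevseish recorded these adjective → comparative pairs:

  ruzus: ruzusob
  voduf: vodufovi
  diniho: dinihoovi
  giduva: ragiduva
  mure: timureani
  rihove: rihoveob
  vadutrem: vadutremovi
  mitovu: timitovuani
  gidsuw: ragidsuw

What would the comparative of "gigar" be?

ragigar

rihove and mure both end in -e yet inflect differently (rihoveob, timureani), so the final letter is not what conditions the rule; the first letter is.
"gigar" begins with g-. The stems beginning with g- (giduva → ragiduva, gidsuw → ragidsuw) add the prefix ra-.
So gigar → ragigar.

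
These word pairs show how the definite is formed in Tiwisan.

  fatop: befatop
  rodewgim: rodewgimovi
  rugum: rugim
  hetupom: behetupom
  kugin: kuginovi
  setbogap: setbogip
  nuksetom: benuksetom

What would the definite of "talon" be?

rodewgim and hetupom both end in -m yet inflect differently (rodewgimovi, behetupom), so the final letter is not what conditions the rule; the last vowel is.
"talon" has last vowel 'o'. The stems whose last vowel is 'o' (fatop → befatop, hetupom → behetupom, nuksetom → benuksetom) add the prefix be-.
The other patterns: stems whose last vowel is 'i' add -ovi; stems whose last vowel is 'a' or 'u' change the last vowel to 'i'.
So talon → betalon.

betalon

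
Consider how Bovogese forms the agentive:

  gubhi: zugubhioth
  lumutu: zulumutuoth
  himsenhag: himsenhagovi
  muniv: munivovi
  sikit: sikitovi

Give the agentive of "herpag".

herpagovi

"herpag" ends in a consonant. The stems ending in a consonant (himsenhag → himsenhagovi, sikit → sikitovi, muniv → munivovi) add -ovi.
The other pattern: stems ending in a vowel add zu- … -oth around the stem.
So herpag → herpagovi.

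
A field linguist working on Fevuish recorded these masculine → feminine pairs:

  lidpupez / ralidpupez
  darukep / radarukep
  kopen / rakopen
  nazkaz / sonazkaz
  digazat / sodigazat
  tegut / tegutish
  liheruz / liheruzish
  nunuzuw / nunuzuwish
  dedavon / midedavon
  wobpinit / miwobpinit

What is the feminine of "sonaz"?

sosonaz

"sonaz" has last vowel 'a'. The stems whose last vowel is 'a' (nazkaz → sonazkaz, digazat → sodigazat) add the prefix so-.
So sonaz → sosonaz.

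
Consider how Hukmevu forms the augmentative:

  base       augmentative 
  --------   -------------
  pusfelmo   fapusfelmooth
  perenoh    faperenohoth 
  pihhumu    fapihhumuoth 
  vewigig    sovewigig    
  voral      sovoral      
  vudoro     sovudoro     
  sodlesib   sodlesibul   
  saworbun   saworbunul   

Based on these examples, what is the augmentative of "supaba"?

supabaul

"supaba" begins with s-. The stems beginning with s- (sodlesib → sodlesibul, saworbun → saworbunul) add -ul.
The other patterns: stems beginning with p- add fa- … -oth around the stem; stems beginning with v- add the prefix so-.
So supaba → supabaul.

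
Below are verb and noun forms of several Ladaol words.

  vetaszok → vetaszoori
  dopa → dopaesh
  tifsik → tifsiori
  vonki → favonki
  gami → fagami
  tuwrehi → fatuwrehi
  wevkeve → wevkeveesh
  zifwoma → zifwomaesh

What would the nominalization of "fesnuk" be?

"fesnuk" ends in -k. The stems ending in -k (tifsik → tifsiori, vetaszok → vetaszoori) drop the final letter and add -ori.
The other patterns: stems ending in -i add the prefix fa-; stems ending in -a or -e add -esh.
So fesnuk → fesnuori.

fesnuori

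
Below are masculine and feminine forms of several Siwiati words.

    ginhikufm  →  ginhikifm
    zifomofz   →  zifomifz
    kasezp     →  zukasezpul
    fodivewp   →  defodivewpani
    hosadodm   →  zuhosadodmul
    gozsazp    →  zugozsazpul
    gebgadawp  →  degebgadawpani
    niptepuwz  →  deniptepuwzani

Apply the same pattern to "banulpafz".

banulpifz

"banulpafz" has second-to-last letter 'f'. The stems whose second-to-last letter is 'f' (zifomofz → zifomifz, ginhikufm → ginhikifm) change the last vowel to 'i'.
So banulpafz → banulpifz.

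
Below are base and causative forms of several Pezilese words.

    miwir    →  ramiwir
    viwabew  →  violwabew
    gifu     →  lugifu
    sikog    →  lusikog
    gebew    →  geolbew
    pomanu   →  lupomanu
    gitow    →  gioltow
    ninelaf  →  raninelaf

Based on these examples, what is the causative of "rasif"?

rarasif

gitow and sikog both have last vowel 'o' yet inflect differently (gioltow, lusikog), so the last vowel is not what conditions the rule; the final letter is.
"rasif" ends in -f. The one such stem in the data (ninelaf → raninelaf) adds the prefix ra-, so the same rule applies.
So rasif → rarasif.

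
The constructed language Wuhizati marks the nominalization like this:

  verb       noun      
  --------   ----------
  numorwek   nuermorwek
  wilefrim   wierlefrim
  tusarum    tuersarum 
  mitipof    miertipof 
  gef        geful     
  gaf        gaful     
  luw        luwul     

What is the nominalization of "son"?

"son" has 1 vowel. The stems with 1 vowel (gef → geful, gaf → gaful, luw → luwul) add -ul.
So son → sonul.

sonul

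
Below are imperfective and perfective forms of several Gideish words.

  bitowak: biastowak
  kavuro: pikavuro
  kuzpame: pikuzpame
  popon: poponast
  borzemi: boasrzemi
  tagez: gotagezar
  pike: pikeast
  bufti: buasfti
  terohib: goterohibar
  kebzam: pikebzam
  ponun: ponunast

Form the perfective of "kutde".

pikutde

pike and kuzpame both end in -e yet inflect differently (pikeast, pikuzpame), so the final letter is not what conditions the rule; the first letter is.
"kutde" begins with k-. The stems beginning with k- (kuzpame → pikuzpame, kavuro → pikavuro, kebzam → pikebzam) add the prefix pi-.
So kutde → pikutde.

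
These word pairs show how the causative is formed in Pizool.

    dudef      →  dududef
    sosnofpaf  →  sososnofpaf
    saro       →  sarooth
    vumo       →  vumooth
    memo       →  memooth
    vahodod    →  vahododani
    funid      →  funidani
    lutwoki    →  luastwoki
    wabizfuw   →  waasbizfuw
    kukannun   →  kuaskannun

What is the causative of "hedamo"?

hedamooth

saro and vahodod both have last vowel 'o' yet inflect differently (sarooth, vahododani), so the last vowel is not what conditions the rule; the final letter is.
"hedamo" ends in -o. The stems ending in -o (saro → sarooth, vumo → vumooth, memo → memooth) add -oth.
The other patterns: stems ending in -f repeat the first consonant+vowel as a prefix; stems ending in -d add -ani; stems ending in -i, -n or -w insert -as- after the first vowel.
So hedamo → hedamooth.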